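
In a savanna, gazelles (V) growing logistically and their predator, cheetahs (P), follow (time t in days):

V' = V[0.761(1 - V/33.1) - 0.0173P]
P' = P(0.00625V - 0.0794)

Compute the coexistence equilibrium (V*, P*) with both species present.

From dP/dt = 0 with P > 0: 0.00625V* = 0.0794, so V* = 12.7.
Substitute into dV/dt = 0: 0.761(1 - 12.7/33.1) = 0.0173P*.
The bracket is 0.616, giving P* = 0.469/0.0173 = 27.1.

V* ≈ 12.7, P* ≈ 27.1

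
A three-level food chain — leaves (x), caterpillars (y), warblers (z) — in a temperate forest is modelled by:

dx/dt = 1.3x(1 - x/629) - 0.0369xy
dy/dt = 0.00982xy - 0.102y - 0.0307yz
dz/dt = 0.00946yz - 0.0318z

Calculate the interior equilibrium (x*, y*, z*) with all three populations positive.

From dz/dt = 0: 0.00946y* = 0.0318, so y* = 3.36.
From dx/dt = 0: 1.3(1 - x*/629) = 0.0369·3.36, giving x* = 629·(1 - 0.0954) = 569.
From dy/dt = 0: 0.00982·569 - 0.102 = 0.0307z*, so z* = 5.49/0.0307 = 179.

x* ≈ 569, y* ≈ 3.36, z* ≈ 179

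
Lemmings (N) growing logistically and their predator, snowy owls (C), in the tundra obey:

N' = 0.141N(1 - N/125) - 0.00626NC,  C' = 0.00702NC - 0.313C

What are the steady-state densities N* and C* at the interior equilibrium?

N* ≈ 44.6, C* ≈ 14.5

From dC/dt = 0 with C > 0: 0.00702N* = 0.313, so N* = 44.6.
Substitute into dN/dt = 0: 0.141(1 - 44.6/125) = 0.00626C*.
The bracket is 0.643, giving C* = 0.0907/0.00626 = 14.5.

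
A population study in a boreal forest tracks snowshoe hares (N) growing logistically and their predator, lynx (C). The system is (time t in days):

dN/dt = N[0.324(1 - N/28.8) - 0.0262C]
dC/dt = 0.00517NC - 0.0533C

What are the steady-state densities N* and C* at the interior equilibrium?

From dC/dt = 0 with C > 0: 0.00517N* = 0.0533, so N* = 10.3.
Substitute into dN/dt = 0: 0.324(1 - 10.3/28.8) = 0.0262C*.
The bracket is 0.642, giving C* = 0.208/0.0262 = 7.94.

N* ≈ 10.3, C* ≈ 7.94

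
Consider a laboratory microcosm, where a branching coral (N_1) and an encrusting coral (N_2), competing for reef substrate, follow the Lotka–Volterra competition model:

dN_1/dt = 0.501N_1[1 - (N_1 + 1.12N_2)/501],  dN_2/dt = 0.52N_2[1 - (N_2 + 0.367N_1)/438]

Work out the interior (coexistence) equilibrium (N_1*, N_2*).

N_1* ≈ 17.7, N_2* ≈ 431

Setting both brackets to zero gives the nullclines N_1 + 1.12N_2 = 501 and 0.367N_1 + N_2 = 438.
Substituting N_2 = 438 - 0.367N_1 into the first: N_1(1 - 1.12·0.367) = 501 - 1.12·438.
So N_1* = 10.4/0.589 = 17.7, and then N_2* = 438 - 0.367·17.7 = 431.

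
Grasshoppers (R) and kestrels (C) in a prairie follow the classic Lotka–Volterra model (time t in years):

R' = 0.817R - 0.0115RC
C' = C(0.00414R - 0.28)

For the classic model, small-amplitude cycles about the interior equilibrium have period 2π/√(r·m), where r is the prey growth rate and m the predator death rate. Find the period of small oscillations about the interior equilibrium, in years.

T ≈ 13.1 years

Here r = 0.817 and m = 0.28, so r·m = 0.229.
ω = √0.229 = 0.478 per year, hence T = 2π/ω ≈ 13.1 years.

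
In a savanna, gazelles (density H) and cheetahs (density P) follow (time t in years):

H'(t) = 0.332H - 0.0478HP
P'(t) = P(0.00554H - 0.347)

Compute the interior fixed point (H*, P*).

Set dP/dt = 0 with P > 0: 0.00554H - 0.347 = 0, so H* = 0.347/0.00554 = 62.6.
Set dH/dt = 0 with H > 0: 0.332 - 0.0478P = 0, so P* = 0.332/0.0478 = 6.95.

H* ≈ 62.6, P* ≈ 6.95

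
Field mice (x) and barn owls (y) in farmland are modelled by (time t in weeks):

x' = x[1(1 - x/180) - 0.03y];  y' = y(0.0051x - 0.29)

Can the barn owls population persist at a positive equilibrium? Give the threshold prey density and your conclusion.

Threshold x = 56.9; K > 56.9, so yes, the predator persists.

The predator equation gives dy/dt > 0 only when x > 0.29/0.0051 = 56.9.
Without the predator, x → K = 180. Since 180 > 56.9, the predator can invade and persist.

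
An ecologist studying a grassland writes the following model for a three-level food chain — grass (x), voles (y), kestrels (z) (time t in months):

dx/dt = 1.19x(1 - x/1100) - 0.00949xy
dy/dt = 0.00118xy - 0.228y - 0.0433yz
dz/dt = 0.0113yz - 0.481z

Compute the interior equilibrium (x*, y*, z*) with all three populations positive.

x* ≈ 727, y* ≈ 42.6, z* ≈ 14.5

From dz/dt = 0: 0.0113y* = 0.481, so y* = 42.6.
From dx/dt = 0: 1.19(1 - x*/1100) = 0.00949·42.6, giving x* = 1100·(1 - 0.339) = 727.
From dy/dt = 0: 0.00118·727 - 0.228 = 0.0433z*, so z* = 0.629/0.0433 = 14.5.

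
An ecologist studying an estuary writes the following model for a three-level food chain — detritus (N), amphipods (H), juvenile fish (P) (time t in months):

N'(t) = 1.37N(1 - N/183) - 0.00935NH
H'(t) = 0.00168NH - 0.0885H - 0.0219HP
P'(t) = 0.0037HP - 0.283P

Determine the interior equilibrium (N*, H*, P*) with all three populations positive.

N* ≈ 87.5, H* ≈ 76.5, P* ≈ 2.67

From dP/dt = 0: 0.0037H* = 0.283, so H* = 76.5.
From dN/dt = 0: 1.37(1 - N*/183) = 0.00935·76.5, giving N* = 183·(1 - 0.522) = 87.5.
From dH/dt = 0: 0.00168·87.5 - 0.0885 = 0.0219P*, so P* = 0.0585/0.0219 = 2.67.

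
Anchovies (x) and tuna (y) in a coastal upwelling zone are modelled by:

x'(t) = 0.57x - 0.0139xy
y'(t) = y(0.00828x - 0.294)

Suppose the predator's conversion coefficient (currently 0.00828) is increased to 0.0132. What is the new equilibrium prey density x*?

At the interior fixed point, setting dy/dt = 0 with y > 0 fixes x* = (predator death rate)/(xy coefficient) — independent of the other coefficients.
With the change, x* = 0.294/0.0132 = 22.3; it falls from 35.5.

x* ≈ 22.3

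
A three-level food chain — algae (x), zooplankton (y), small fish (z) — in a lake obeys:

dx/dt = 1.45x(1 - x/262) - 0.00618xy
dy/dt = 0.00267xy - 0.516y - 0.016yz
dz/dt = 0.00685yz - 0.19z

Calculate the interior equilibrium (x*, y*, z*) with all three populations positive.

x* ≈ 231, y* ≈ 27.7, z* ≈ 6.3

From dz/dt = 0: 0.00685y* = 0.19, so y* = 27.7.
From dx/dt = 0: 1.45(1 - x*/262) = 0.00618·27.7, giving x* = 262·(1 - 0.118) = 231.
From dy/dt = 0: 0.00267·231 - 0.516 = 0.016z*, so z* = 0.101/0.016 = 6.3.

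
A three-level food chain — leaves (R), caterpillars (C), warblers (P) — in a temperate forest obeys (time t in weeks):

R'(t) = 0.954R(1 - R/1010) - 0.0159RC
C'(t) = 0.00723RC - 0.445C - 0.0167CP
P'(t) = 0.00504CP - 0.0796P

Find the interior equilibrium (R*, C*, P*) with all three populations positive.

From dP/dt = 0: 0.00504C* = 0.0796, so C* = 15.8.
From dR/dt = 0: 0.954(1 - R*/1010) = 0.0159·15.8, giving R* = 1010·(1 - 0.263) = 744.
From dC/dt = 0: 0.00723·744 - 0.445 = 0.0167P*, so P* = 4.94/0.0167 = 296.

R* ≈ 744, C* ≈ 15.8, P* ≈ 296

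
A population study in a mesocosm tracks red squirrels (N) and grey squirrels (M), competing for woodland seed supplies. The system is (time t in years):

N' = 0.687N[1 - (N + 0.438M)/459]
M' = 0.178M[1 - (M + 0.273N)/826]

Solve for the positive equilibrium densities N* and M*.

N* ≈ 110, M* ≈ 796

Setting both brackets to zero gives the nullclines N + 0.438M = 459 and 0.273N + M = 826.
Substituting M = 826 - 0.273N into the first: N(1 - 0.438·0.273) = 459 - 0.438·826.
So N* = 97.2/0.88 = 110, and then M* = 826 - 0.273·110 = 796.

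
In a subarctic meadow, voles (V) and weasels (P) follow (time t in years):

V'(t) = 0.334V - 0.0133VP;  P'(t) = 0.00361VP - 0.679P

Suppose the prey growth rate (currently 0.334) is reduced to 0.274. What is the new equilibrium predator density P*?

At the interior fixed point, setting dV/dt = 0 with V > 0 fixes P* = (prey growth rate)/(VP coefficient) — independent of the other coefficients.
With the change, P* = 0.274/0.0133 = 20.6; it falls from 25.1.

P* ≈ 20.6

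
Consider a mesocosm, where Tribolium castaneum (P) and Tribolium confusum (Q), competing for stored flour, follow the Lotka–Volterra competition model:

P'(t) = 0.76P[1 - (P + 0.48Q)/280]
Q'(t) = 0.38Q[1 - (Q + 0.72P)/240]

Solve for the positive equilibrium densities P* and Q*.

Setting both brackets to zero gives the nullclines P + 0.48Q = 280 and 0.72P + Q = 240.
Substituting Q = 240 - 0.72P into the first: P(1 - 0.48·0.72) = 280 - 0.48·240.
So P* = 165/0.654 = 252, and then Q* = 240 - 0.72·252 = 58.7.

P* ≈ 252, Q* ≈ 58.7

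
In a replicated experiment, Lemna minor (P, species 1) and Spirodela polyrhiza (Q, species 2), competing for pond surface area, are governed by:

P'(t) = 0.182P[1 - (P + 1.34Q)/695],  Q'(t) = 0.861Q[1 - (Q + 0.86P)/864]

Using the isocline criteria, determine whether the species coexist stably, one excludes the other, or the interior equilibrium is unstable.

Compare the nullcline intercepts: K1/α12 = 695/1.34 = 519 < K2 = 864; K2/α21 = 864/0.86 = 1000 > K1 = 695.
Since the inequalities point opposite ways, species 2 can invade but species 1 cannot.

species 2 excludes species 1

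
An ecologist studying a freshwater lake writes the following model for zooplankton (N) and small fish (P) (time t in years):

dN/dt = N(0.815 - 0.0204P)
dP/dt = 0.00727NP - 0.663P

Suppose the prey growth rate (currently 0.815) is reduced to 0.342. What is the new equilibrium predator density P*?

P* ≈ 16.8

At the interior fixed point, setting dN/dt = 0 with N > 0 fixes P* = (prey growth rate)/(NP coefficient) — independent of the other coefficients.
With the change, P* = 0.342/0.0204 = 16.8; it falls from 40.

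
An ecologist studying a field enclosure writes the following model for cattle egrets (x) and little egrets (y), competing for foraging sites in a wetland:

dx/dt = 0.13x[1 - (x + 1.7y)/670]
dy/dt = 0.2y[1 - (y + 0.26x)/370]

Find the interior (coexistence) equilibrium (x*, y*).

x* ≈ 73.5, y* ≈ 351

Setting both brackets to zero gives the nullclines x + 1.7y = 670 and 0.26x + y = 370.
Substituting y = 370 - 0.26x into the first: x(1 - 1.7·0.26) = 670 - 1.7·370.
So x* = 41/0.558 = 73.5, and then y* = 370 - 0.26·73.5 = 351.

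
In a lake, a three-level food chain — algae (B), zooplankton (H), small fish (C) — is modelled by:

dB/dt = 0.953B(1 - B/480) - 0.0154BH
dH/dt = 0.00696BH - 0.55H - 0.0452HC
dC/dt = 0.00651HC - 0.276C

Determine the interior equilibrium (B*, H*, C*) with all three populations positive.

B* ≈ 151, H* ≈ 42.4, C* ≈ 11.1

From dC/dt = 0: 0.00651H* = 0.276, so H* = 42.4.
From dB/dt = 0: 0.953(1 - B*/480) = 0.0154·42.4, giving B* = 480·(1 - 0.685) = 151.
From dH/dt = 0: 0.00696·151 - 0.55 = 0.0452C*, so C* = 0.502/0.0452 = 11.1.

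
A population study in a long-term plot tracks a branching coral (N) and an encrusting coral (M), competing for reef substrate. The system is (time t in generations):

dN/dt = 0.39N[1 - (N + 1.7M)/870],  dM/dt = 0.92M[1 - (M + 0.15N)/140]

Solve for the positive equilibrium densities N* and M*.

Setting both brackets to zero gives the nullclines N + 1.7M = 870 and 0.15N + M = 140.
Substituting M = 140 - 0.15N into the first: N(1 - 1.7·0.15) = 870 - 1.7·140.
So N* = 632/0.745 = 848, and then M* = 140 - 0.15·848 = 12.8.

N* ≈ 848, M* ≈ 12.8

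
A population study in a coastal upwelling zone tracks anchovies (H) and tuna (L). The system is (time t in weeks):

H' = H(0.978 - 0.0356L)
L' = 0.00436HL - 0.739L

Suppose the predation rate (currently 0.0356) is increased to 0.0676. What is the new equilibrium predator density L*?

L* ≈ 14.5

At the interior fixed point, setting dH/dt = 0 with H > 0 fixes L* = (prey growth rate)/(HL coefficient) — independent of the other coefficients.
With the change, L* = 0.978/0.0676 = 14.5; it falls from 27.5.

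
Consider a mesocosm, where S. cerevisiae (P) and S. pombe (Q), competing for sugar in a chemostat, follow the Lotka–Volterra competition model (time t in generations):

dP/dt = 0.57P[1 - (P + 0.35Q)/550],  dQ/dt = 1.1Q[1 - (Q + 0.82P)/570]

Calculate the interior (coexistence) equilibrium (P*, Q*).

P* ≈ 492, Q* ≈ 167

Setting both brackets to zero gives the nullclines P + 0.35Q = 550 and 0.82P + Q = 570.
Substituting Q = 570 - 0.82P into the first: P(1 - 0.35·0.82) = 550 - 0.35·570.
So P* = 350/0.713 = 492, and then Q* = 570 - 0.82·492 = 167.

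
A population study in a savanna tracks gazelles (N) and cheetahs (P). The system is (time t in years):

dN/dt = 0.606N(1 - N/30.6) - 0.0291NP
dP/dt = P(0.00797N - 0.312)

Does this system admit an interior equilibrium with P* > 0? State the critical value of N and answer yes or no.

Threshold N = 39.1; K < 39.1, so no, the predator goes extinct.

The predator equation gives dP/dt > 0 only when N > 0.312/0.00797 = 39.1.
Without the predator, N → K = 30.6. Since 30.6 < 39.1, the predator cannot invade.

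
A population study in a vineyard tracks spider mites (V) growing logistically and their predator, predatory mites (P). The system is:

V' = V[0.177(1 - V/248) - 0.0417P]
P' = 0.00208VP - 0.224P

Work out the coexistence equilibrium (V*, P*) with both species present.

V* ≈ 108, P* ≈ 2.4

From dP/dt = 0 with P > 0: 0.00208V* = 0.224, so V* = 108.
Substitute into dV/dt = 0: 0.177(1 - 108/248) = 0.0417P*.
The bracket is 0.566, giving P* = 0.1/0.0417 = 2.4.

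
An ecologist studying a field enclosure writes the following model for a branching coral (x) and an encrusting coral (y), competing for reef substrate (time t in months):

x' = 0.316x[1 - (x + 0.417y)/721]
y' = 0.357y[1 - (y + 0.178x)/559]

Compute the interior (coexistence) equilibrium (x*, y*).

Setting both brackets to zero gives the nullclines x + 0.417y = 721 and 0.178x + y = 559.
Substituting y = 559 - 0.178x into the first: x(1 - 0.417·0.178) = 721 - 0.417·559.
So x* = 488/0.926 = 527, and then y* = 559 - 0.178·527 = 465.

x* ≈ 527, y* ≈ 465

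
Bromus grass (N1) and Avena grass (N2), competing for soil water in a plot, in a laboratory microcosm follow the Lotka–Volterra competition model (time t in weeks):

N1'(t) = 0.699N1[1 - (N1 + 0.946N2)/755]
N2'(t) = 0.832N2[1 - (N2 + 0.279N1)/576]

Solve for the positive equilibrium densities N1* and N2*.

Setting both brackets to zero gives the nullclines N1 + 0.946N2 = 755 and 0.279N1 + N2 = 576.
Substituting N2 = 576 - 0.279N1 into the first: N1(1 - 0.946·0.279) = 755 - 0.946·576.
So N1* = 210/0.736 = 285, and then N2* = 576 - 0.279·285 = 496.

N1* ≈ 285, N2* ≈ 496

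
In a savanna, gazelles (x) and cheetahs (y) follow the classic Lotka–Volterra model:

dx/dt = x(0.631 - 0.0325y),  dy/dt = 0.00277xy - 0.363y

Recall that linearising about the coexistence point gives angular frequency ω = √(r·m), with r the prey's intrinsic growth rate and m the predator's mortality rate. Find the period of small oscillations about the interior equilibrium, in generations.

Here r = 0.631 and m = 0.363, so r·m = 0.229.
ω = √0.229 = 0.479 per generation, hence T = 2π/ω ≈ 13.1 generations.

T ≈ 13.1 generations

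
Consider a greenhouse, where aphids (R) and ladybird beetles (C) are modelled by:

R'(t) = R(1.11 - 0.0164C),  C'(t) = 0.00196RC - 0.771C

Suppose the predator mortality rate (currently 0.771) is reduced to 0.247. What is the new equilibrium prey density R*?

R* ≈ 126

At the interior fixed point, setting dC/dt = 0 with C > 0 fixes R* = (predator death rate)/(RC coefficient) — independent of the other coefficients.
With the change, R* = 0.247/0.00196 = 126; it falls from 393.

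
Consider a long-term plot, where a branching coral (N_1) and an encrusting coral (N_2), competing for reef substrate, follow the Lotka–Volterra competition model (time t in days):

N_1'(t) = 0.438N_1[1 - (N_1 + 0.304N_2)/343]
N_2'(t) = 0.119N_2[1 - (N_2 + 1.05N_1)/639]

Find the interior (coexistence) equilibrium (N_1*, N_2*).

N_1* ≈ 218, N_2* ≈ 410

Setting both brackets to zero gives the nullclines N_1 + 0.304N_2 = 343 and 1.05N_1 + N_2 = 639.
Substituting N_2 = 639 - 1.05N_1 into the first: N_1(1 - 0.304·1.05) = 343 - 0.304·639.
So N_1* = 149/0.681 = 218, and then N_2* = 639 - 1.05·218 = 410.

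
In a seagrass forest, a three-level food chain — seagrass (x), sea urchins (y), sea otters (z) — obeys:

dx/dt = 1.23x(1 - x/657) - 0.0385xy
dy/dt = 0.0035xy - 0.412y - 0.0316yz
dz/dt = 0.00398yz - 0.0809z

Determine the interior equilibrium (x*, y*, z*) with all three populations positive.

From dz/dt = 0: 0.00398y* = 0.0809, so y* = 20.3.
From dx/dt = 0: 1.23(1 - x*/657) = 0.0385·20.3, giving x* = 657·(1 - 0.636) = 239.
From dy/dt = 0: 0.0035·239 - 0.412 = 0.0316z*, so z* = 0.424/0.0316 = 13.4.

x* ≈ 239, y* ≈ 20.3, z* ≈ 13.4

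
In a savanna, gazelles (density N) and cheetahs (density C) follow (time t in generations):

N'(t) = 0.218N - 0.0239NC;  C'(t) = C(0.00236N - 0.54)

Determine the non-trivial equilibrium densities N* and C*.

Set dC/dt = 0 with C > 0: 0.00236N - 0.54 = 0, so N* = 0.54/0.00236 = 229.
Set dN/dt = 0 with N > 0: 0.218 - 0.0239C = 0, so C* = 0.218/0.0239 = 9.12.

N* ≈ 229, C* ≈ 9.12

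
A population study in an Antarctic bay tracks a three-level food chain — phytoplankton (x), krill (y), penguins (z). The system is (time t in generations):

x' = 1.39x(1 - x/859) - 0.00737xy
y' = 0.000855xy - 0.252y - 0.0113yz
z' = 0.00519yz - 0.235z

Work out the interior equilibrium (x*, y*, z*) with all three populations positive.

From dz/dt = 0: 0.00519y* = 0.235, so y* = 45.3.
From dx/dt = 0: 1.39(1 - x*/859) = 0.00737·45.3, giving x* = 859·(1 - 0.24) = 653.
From dy/dt = 0: 0.000855·653 - 0.252 = 0.0113z*, so z* = 0.306/0.0113 = 27.1.

x* ≈ 653, y* ≈ 45.3, z* ≈ 27.1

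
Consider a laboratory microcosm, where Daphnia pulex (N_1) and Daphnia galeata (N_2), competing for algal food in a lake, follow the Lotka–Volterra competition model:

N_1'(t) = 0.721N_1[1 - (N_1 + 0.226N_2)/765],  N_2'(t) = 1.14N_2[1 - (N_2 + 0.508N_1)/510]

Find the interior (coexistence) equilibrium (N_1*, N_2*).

Setting both brackets to zero gives the nullclines N_1 + 0.226N_2 = 765 and 0.508N_1 + N_2 = 510.
Substituting N_2 = 510 - 0.508N_1 into the first: N_1(1 - 0.226·0.508) = 765 - 0.226·510.
So N_1* = 650/0.885 = 734, and then N_2* = 510 - 0.508·734 = 137.

N_1* ≈ 734, N_2* ≈ 137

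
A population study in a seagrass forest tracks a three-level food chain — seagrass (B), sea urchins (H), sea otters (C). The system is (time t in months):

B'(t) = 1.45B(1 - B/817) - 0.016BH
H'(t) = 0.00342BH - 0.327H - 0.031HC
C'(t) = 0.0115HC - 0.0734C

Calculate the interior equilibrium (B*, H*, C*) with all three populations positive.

From dC/dt = 0: 0.0115H* = 0.0734, so H* = 6.38.
From dB/dt = 0: 1.45(1 - B*/817) = 0.016·6.38, giving B* = 817·(1 - 0.0704) = 759.
From dH/dt = 0: 0.00342·759 - 0.327 = 0.031C*, so C* = 2.27/0.031 = 73.2.

B* ≈ 759, H* ≈ 6.38, C* ≈ 73.2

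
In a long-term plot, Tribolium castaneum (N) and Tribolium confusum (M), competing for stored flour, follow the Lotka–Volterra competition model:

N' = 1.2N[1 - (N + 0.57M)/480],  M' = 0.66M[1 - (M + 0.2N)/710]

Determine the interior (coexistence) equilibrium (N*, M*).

N* ≈ 85, M* ≈ 693

Setting both brackets to zero gives the nullclines N + 0.57M = 480 and 0.2N + M = 710.
Substituting M = 710 - 0.2N into the first: N(1 - 0.57·0.2) = 480 - 0.57·710.
So N* = 75.3/0.886 = 85, and then M* = 710 - 0.2·85 = 693.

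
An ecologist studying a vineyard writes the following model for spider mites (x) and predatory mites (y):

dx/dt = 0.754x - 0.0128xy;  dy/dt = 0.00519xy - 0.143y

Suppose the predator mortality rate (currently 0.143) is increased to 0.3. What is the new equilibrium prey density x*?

At the interior fixed point, setting dy/dt = 0 with y > 0 fixes x* = (predator death rate)/(xy coefficient) — independent of the other coefficients.
With the change, x* = 0.3/0.00519 = 57.8; it rises from 27.6.

x* ≈ 57.8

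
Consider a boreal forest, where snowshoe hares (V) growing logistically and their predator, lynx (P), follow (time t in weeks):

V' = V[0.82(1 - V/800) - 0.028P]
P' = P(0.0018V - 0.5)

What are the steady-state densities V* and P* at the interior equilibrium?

From dP/dt = 0 with P > 0: 0.0018V* = 0.5, so V* = 278.
Substitute into dV/dt = 0: 0.82(1 - 278/800) = 0.028P*.
The bracket is 0.653, giving P* = 0.535/0.028 = 19.1.

V* ≈ 278, P* ≈ 19.1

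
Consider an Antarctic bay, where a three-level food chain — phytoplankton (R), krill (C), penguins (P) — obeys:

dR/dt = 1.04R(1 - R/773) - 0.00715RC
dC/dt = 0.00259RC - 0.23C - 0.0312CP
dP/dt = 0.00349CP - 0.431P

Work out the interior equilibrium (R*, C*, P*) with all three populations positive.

From dP/dt = 0: 0.00349C* = 0.431, so C* = 123.
From dR/dt = 0: 1.04(1 - R*/773) = 0.00715·123, giving R* = 773·(1 - 0.849) = 117.
From dC/dt = 0: 0.00259·117 - 0.23 = 0.0312P*, so P* = 0.0722/0.0312 = 2.32.

R* ≈ 117, C* ≈ 123, P* ≈ 2.32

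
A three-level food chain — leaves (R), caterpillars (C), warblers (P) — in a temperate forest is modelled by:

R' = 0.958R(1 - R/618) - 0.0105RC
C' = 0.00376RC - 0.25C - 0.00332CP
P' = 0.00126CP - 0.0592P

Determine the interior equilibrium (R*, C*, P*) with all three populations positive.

R* ≈ 300, C* ≈ 47, P* ≈ 264

From dP/dt = 0: 0.00126C* = 0.0592, so C* = 47.
From dR/dt = 0: 0.958(1 - R*/618) = 0.0105·47, giving R* = 618·(1 - 0.515) = 300.
From dC/dt = 0: 0.00376·300 - 0.25 = 0.00332P*, so P* = 0.877/0.00332 = 264.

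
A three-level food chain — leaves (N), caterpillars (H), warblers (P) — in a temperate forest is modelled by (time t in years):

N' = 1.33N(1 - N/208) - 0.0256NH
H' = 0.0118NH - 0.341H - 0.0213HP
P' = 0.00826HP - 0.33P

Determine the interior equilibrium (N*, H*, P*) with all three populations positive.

From dP/dt = 0: 0.00826H* = 0.33, so H* = 40.
From dN/dt = 0: 1.33(1 - N*/208) = 0.0256·40, giving N* = 208·(1 - 0.769) = 48.
From dH/dt = 0: 0.0118·48 - 0.341 = 0.0213P*, so P* = 0.226/0.0213 = 10.6.

N* ≈ 48, H* ≈ 40, P* ≈ 10.6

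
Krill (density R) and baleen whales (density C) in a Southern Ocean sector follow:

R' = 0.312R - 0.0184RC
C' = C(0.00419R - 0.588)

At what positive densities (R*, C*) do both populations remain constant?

Set dC/dt = 0 with C > 0: 0.00419R - 0.588 = 0, so R* = 0.588/0.00419 = 140.
Set dR/dt = 0 with R > 0: 0.312 - 0.0184C = 0, so C* = 0.312/0.0184 = 17.

R* ≈ 140, C* ≈ 17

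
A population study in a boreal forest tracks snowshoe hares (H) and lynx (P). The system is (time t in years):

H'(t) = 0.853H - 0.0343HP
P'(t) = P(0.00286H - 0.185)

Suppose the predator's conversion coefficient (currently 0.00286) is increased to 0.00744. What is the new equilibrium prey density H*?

At the interior fixed point, setting dP/dt = 0 with P > 0 fixes H* = (predator death rate)/(HP coefficient) — independent of the other coefficients.
With the change, H* = 0.185/0.00744 = 24.9; it falls from 64.7.

H* ≈ 24.9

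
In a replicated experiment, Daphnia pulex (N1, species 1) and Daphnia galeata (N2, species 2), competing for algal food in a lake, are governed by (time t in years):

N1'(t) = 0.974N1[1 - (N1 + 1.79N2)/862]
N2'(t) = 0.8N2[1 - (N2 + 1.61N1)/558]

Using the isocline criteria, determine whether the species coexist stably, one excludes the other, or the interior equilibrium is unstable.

unstable coexistence (outcome depends on initial conditions)

Compare the nullcline intercepts: K1/α12 = 862/1.79 = 482 < K2 = 558; K2/α21 = 558/1.61 = 347 < K1 = 862.
Since both are reversed, neither can invade when rare; the interior point is a saddle.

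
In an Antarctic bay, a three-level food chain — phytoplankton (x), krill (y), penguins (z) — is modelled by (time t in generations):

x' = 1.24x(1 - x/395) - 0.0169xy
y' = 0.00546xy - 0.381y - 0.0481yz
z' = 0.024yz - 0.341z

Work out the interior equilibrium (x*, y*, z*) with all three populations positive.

From dz/dt = 0: 0.024y* = 0.341, so y* = 14.2.
From dx/dt = 0: 1.24(1 - x*/395) = 0.0169·14.2, giving x* = 395·(1 - 0.194) = 319.
From dy/dt = 0: 0.00546·319 - 0.381 = 0.0481z*, so z* = 1.36/0.0481 = 28.2.

x* ≈ 319, y* ≈ 14.2, z* ≈ 28.2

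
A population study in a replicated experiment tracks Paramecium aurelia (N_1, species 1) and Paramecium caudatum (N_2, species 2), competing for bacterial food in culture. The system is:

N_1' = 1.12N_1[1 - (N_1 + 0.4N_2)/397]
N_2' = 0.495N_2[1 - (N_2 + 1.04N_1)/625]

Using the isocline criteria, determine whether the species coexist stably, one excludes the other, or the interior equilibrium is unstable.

Compare the nullcline intercepts: K1/α12 = 397/0.4 = 992 > K2 = 625; K2/α21 = 625/1.04 = 601 > K1 = 397.
Since both inequalities hold, each species can invade when rare, so the interior equilibrium is stable.

stable coexistence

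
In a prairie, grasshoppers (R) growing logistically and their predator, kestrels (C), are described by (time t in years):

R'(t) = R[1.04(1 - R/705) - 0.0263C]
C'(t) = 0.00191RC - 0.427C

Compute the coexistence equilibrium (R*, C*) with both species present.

R* ≈ 224, C* ≈ 27

From dC/dt = 0 with C > 0: 0.00191R* = 0.427, so R* = 224.
Substitute into dR/dt = 0: 1.04(1 - 224/705) = 0.0263C*.
The bracket is 0.683, giving C* = 0.71/0.0263 = 27.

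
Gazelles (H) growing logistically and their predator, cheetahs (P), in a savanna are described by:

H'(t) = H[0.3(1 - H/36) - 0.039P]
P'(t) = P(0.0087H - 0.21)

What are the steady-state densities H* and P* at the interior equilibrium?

H* ≈ 24.1, P* ≈ 2.53

From dP/dt = 0 with P > 0: 0.0087H* = 0.21, so H* = 24.1.
Substitute into dH/dt = 0: 0.3(1 - 24.1/36) = 0.039P*.
The bracket is 0.33, giving P* = 0.0989/0.039 = 2.53.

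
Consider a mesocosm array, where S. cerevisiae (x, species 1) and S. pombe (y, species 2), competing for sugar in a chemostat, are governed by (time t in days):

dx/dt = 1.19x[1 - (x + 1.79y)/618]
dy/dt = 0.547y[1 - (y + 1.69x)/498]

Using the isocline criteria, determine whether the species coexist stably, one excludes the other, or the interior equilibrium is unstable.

unstable coexistence (outcome depends on initial conditions)

Compare the nullcline intercepts: K1/α12 = 618/1.79 = 345 < K2 = 498; K2/α21 = 498/1.69 = 295 < K1 = 618.
Since both are reversed, neither can invade when rare; the interior point is a saddle.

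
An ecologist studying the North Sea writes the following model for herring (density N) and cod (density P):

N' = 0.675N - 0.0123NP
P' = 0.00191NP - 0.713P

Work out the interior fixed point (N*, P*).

Set dP/dt = 0 with P > 0: 0.00191N - 0.713 = 0, so N* = 0.713/0.00191 = 373.
Set dN/dt = 0 with N > 0: 0.675 - 0.0123P = 0, so P* = 0.675/0.0123 = 54.9.

N* ≈ 373, P* ≈ 54.9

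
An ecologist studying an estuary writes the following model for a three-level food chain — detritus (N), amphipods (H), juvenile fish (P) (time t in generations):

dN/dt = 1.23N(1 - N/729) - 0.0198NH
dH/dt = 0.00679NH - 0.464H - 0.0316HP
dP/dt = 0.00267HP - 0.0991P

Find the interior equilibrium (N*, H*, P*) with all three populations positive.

N* ≈ 293, H* ≈ 37.1, P* ≈ 48.4

From dP/dt = 0: 0.00267H* = 0.0991, so H* = 37.1.
From dN/dt = 0: 1.23(1 - N*/729) = 0.0198·37.1, giving N* = 729·(1 - 0.597) = 293.
From dH/dt = 0: 0.00679·293 - 0.464 = 0.0316P*, so P* = 1.53/0.0316 = 48.4.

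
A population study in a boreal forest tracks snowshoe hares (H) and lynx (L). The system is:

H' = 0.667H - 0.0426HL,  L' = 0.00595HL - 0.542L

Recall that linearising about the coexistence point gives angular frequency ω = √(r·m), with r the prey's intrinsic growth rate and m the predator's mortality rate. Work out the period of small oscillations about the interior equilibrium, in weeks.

Here r = 0.667 and m = 0.542, so r·m = 0.362.
ω = √0.362 = 0.601 per week, hence T = 2π/ω ≈ 10.5 weeks.

T ≈ 10.5 weeks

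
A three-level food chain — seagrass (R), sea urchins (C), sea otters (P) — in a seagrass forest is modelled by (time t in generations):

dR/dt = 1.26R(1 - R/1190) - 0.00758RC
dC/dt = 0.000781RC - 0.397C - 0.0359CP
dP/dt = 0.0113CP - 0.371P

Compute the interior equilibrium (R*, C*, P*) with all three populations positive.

R* ≈ 955, C* ≈ 32.8, P* ≈ 9.72

From dP/dt = 0: 0.0113C* = 0.371, so C* = 32.8.
From dR/dt = 0: 1.26(1 - R*/1190) = 0.00758·32.8, giving R* = 1190·(1 - 0.198) = 955.
From dC/dt = 0: 0.000781·955 - 0.397 = 0.0359P*, so P* = 0.349/0.0359 = 9.72.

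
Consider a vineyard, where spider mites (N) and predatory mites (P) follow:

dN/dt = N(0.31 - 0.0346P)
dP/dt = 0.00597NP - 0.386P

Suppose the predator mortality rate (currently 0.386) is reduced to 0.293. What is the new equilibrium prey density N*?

N* ≈ 49.1

At the interior fixed point, setting dP/dt = 0 with P > 0 fixes N* = (predator death rate)/(NP coefficient) — independent of the other coefficients.
With the change, N* = 0.293/0.00597 = 49.1; it falls from 64.7.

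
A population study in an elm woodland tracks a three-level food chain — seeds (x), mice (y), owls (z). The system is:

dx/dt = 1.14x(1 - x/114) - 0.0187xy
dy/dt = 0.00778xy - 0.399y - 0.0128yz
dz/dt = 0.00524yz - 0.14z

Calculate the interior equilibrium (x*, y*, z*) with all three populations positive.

x* ≈ 64, y* ≈ 26.7, z* ≈ 7.75

From dz/dt = 0: 0.00524y* = 0.14, so y* = 26.7.
From dx/dt = 0: 1.14(1 - x*/114) = 0.0187·26.7, giving x* = 114·(1 - 0.438) = 64.
From dy/dt = 0: 0.00778·64 - 0.399 = 0.0128z*, so z* = 0.0992/0.0128 = 7.75.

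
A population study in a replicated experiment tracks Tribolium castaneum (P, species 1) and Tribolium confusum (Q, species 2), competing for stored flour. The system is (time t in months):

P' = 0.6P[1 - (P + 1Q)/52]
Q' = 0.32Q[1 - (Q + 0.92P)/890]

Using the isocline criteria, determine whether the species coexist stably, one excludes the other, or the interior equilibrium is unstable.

Compare the nullcline intercepts: K1/α12 = 52/1 = 52 < K2 = 890; K2/α21 = 890/0.92 = 967 > K1 = 52.
Since the inequalities point opposite ways, species 2 can invade but species 1 cannot.

species 2 excludes species 1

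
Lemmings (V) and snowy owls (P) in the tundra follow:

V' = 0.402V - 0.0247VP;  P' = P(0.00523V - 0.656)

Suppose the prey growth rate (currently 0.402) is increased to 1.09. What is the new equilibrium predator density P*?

At the interior fixed point, setting dV/dt = 0 with V > 0 fixes P* = (prey growth rate)/(VP coefficient) — independent of the other coefficients.
With the change, P* = 1.09/0.0247 = 44.1; it rises from 16.3.

P* ≈ 44.1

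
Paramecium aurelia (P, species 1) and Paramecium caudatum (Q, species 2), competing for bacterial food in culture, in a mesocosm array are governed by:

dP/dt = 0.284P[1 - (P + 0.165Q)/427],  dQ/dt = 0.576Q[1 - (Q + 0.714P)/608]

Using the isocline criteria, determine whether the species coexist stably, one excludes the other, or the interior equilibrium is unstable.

stable coexistence

Compare the nullcline intercepts: K1/α12 = 427/0.165 = 2590 > K2 = 608; K2/α21 = 608/0.714 = 852 > K1 = 427.
Since both inequalities hold, each species can invade when rare, so the interior equilibrium is stable.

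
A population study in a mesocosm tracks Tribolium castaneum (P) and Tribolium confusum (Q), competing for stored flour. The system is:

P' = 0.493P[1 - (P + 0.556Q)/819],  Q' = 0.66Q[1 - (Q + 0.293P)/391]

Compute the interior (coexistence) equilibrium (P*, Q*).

P* ≈ 719, Q* ≈ 180

Setting both brackets to zero gives the nullclines P + 0.556Q = 819 and 0.293P + Q = 391.
Substituting Q = 391 - 0.293P into the first: P(1 - 0.556·0.293) = 819 - 0.556·391.
So P* = 602/0.837 = 719, and then Q* = 391 - 0.293·719 = 180.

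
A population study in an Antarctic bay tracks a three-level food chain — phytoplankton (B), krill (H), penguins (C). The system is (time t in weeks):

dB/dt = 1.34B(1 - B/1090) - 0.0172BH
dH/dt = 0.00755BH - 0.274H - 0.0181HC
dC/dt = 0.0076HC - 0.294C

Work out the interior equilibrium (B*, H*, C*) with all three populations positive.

From dC/dt = 0: 0.0076H* = 0.294, so H* = 38.7.
From dB/dt = 0: 1.34(1 - B*/1090) = 0.0172·38.7, giving B* = 1090·(1 - 0.497) = 549.
From dH/dt = 0: 0.00755·549 - 0.274 = 0.0181C*, so C* = 3.87/0.0181 = 214.

B* ≈ 549, H* ≈ 38.7, C* ≈ 214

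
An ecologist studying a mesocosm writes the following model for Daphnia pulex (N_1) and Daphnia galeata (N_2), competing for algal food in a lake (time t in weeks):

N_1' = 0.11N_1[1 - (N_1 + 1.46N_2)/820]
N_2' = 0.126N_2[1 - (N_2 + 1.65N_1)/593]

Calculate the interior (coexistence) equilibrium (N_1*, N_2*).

N_1* ≈ 32.5, N_2* ≈ 539

Setting both brackets to zero gives the nullclines N_1 + 1.46N_2 = 820 and 1.65N_1 + N_2 = 593.
Substituting N_2 = 593 - 1.65N_1 into the first: N_1(1 - 1.46·1.65) = 820 - 1.46·593.
So N_1* = -45.8/-1.41 = 32.5, and then N_2* = 593 - 1.65·32.5 = 539.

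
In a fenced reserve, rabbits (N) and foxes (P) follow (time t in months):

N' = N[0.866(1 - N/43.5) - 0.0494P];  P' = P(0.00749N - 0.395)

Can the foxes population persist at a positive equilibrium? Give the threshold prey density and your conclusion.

The predator equation gives dP/dt > 0 only when N > 0.395/0.00749 = 52.7.
Without the predator, N → K = 43.5. Since 43.5 < 52.7, the predator cannot invade.

Threshold N = 52.7; K < 52.7, so no, the predator goes extinct.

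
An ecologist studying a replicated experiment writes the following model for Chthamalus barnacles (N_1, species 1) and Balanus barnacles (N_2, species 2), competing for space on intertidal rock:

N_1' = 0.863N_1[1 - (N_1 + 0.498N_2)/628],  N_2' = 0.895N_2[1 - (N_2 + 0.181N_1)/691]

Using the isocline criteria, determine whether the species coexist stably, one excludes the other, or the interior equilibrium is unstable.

stable coexistence

Compare the nullcline intercepts: K1/α12 = 628/0.498 = 1260 > K2 = 691; K2/α21 = 691/0.181 = 3820 > K1 = 628.
Since both inequalities hold, each species can invade when rare, so the interior equilibrium is stable.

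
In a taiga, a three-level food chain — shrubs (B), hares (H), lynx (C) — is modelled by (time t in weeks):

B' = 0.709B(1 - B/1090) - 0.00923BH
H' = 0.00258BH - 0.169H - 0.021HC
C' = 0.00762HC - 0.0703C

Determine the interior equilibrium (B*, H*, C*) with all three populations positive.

From dC/dt = 0: 0.00762H* = 0.0703, so H* = 9.23.
From dB/dt = 0: 0.709(1 - B*/1090) = 0.00923·9.23, giving B* = 1090·(1 - 0.12) = 959.
From dH/dt = 0: 0.00258·959 - 0.169 = 0.021C*, so C* = 2.31/0.021 = 110.

B* ≈ 959, H* ≈ 9.23, C* ≈ 110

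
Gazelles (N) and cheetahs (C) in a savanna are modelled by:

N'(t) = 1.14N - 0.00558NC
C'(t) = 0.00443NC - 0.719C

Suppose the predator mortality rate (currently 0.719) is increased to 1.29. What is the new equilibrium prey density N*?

N* ≈ 291

At the interior fixed point, setting dC/dt = 0 with C > 0 fixes N* = (predator death rate)/(NC coefficient) — independent of the other coefficients.
With the change, N* = 1.29/0.00443 = 291; it rises from 162.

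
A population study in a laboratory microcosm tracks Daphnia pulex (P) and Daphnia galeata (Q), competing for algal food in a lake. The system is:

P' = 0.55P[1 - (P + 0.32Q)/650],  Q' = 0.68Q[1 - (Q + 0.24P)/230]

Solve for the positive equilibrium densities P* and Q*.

Setting both brackets to zero gives the nullclines P + 0.32Q = 650 and 0.24P + Q = 230.
Substituting Q = 230 - 0.24P into the first: P(1 - 0.32·0.24) = 650 - 0.32·230.
So P* = 576/0.923 = 624, and then Q* = 230 - 0.24·624 = 80.2.

P* ≈ 624, Q* ≈ 80.2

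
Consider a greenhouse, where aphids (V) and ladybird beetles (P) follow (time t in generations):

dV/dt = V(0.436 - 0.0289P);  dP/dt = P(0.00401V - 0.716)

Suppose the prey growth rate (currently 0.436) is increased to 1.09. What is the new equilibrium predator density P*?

At the interior fixed point, setting dV/dt = 0 with V > 0 fixes P* = (prey growth rate)/(VP coefficient) — independent of the other coefficients.
With the change, P* = 1.09/0.0289 = 37.7; it rises from 15.1.

P* ≈ 37.7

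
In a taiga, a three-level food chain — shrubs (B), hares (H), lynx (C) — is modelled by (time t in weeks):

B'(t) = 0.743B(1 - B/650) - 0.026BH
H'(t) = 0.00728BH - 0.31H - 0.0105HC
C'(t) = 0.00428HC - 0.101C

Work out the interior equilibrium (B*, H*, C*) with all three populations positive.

B* ≈ 113, H* ≈ 23.6, C* ≈ 49

From dC/dt = 0: 0.00428H* = 0.101, so H* = 23.6.
From dB/dt = 0: 0.743(1 - B*/650) = 0.026·23.6, giving B* = 650·(1 - 0.826) = 113.
From dH/dt = 0: 0.00728·113 - 0.31 = 0.0105C*, so C* = 0.514/0.0105 = 49.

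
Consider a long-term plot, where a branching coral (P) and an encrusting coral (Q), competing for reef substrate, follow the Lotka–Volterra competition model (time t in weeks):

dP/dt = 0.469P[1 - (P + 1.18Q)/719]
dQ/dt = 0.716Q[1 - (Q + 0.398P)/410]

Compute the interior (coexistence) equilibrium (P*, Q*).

P* ≈ 443, Q* ≈ 233

Setting both brackets to zero gives the nullclines P + 1.18Q = 719 and 0.398P + Q = 410.
Substituting Q = 410 - 0.398P into the first: P(1 - 1.18·0.398) = 719 - 1.18·410.
So P* = 235/0.53 = 443, and then Q* = 410 - 0.398·443 = 233.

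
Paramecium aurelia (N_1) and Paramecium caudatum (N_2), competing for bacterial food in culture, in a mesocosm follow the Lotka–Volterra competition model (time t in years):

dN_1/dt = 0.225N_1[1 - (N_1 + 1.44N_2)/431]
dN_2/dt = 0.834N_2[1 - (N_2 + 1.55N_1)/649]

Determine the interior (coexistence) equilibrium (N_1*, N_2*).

Setting both brackets to zero gives the nullclines N_1 + 1.44N_2 = 431 and 1.55N_1 + N_2 = 649.
Substituting N_2 = 649 - 1.55N_1 into the first: N_1(1 - 1.44·1.55) = 431 - 1.44·649.
So N_1* = -504/-1.23 = 409, and then N_2* = 649 - 1.55·409 = 15.5.

N_1* ≈ 409, N_2* ≈ 15.5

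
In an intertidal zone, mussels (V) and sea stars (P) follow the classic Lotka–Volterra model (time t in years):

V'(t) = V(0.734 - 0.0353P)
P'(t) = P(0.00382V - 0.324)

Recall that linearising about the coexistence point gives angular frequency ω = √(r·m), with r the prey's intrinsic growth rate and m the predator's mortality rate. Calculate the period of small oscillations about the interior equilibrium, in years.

Here r = 0.734 and m = 0.324, so r·m = 0.238.
ω = √0.238 = 0.488 per year, hence T = 2π/ω ≈ 12.9 years.

T ≈ 12.9 years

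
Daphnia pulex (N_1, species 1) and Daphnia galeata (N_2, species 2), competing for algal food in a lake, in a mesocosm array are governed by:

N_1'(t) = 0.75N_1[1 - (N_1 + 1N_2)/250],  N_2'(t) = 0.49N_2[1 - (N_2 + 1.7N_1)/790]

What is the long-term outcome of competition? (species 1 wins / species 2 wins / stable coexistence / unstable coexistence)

Compare the nullcline intercepts: K1/α12 = 250/1 = 250 < K2 = 790; K2/α21 = 790/1.7 = 465 > K1 = 250.
Since the inequalities point opposite ways, species 2 can invade but species 1 cannot.

species 2 excludes species 1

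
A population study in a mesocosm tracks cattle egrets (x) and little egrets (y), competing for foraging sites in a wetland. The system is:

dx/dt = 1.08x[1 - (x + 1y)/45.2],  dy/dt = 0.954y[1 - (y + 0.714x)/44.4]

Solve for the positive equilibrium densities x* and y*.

x* ≈ 2.8, y* ≈ 42.4

Setting both brackets to zero gives the nullclines x + 1y = 45.2 and 0.714x + y = 44.4.
Substituting y = 44.4 - 0.714x into the first: x(1 - 1·0.714) = 45.2 - 1·44.4.
So x* = 0.8/0.286 = 2.8, and then y* = 44.4 - 0.714·2.8 = 42.4.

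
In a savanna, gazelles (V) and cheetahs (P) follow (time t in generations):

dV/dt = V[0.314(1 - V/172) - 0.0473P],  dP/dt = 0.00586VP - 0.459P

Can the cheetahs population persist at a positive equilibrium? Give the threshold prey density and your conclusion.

Threshold V = 78.3; K > 78.3, so yes, the predator persists.

The predator equation gives dP/dt > 0 only when V > 0.459/0.00586 = 78.3.
Without the predator, V → K = 172. Since 172 > 78.3, the predator can invade and persist.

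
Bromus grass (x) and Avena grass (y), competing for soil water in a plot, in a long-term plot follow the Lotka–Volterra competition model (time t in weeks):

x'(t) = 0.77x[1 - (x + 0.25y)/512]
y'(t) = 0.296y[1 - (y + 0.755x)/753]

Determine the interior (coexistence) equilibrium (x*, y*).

x* ≈ 399, y* ≈ 452

Setting both brackets to zero gives the nullclines x + 0.25y = 512 and 0.755x + y = 753.
Substituting y = 753 - 0.755x into the first: x(1 - 0.25·0.755) = 512 - 0.25·753.
So x* = 324/0.811 = 399, and then y* = 753 - 0.755·399 = 452.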